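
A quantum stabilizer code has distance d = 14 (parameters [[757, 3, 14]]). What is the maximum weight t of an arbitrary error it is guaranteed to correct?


Code parameters: [[757, 3, 14]], distance d = 14.
Number of correctable errors = floor((d-1)/2)
= floor((14 - 1)/2)
= floor(13/2)
= 6

6


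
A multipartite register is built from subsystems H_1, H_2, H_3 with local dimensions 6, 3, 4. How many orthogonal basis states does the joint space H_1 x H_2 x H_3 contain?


dim(H_1 x H_2 x H_3) = 6 * 3 * 4
= 18 * 4
= 72

72


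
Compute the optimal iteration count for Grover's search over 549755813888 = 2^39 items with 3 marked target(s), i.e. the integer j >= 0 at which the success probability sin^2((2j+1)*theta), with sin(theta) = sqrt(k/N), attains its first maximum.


After j Grover iterations the success probability is P(j) = sin^2((2j+1)*theta), where sin(theta) = sqrt(k/N).
N = 2^39 = 549755813888, k = 3
sin(theta) = sqrt(k/N) = 2.336015456e-06
theta = arcsin(sqrt(k/N)) = 2.336015456e-06 rad
P(j) reaches its first maximum when (2j+1)*theta is as close as possible to pi/2, i.e. j = round(pi/(4*theta) - 1/2).
pi/(4*theta) - 1/2 = 336212.2427
(For comparison, the common estimate pi/4 * sqrt(N/k) = 336212.7427; the exact maximiser is used here.)
Optimal iterations = 336212

336212


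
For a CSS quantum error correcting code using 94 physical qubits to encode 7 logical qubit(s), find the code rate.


Code rate R = k/n
= 7/94
= 0.0745

0.0745


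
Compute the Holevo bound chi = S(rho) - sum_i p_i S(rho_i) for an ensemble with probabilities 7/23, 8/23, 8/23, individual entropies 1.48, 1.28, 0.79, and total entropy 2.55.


chi = S(rho) - sum_i p_i * S(rho_i)
Weighted entropy = 7/23 * 1.48 + 8/23 * 1.28 + 8/23 * 0.79
= 1.1704
chi = 2.55 - 1.1704
= 1.3796

1.3796


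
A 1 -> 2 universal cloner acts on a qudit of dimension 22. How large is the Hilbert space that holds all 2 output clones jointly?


Output space = H^(tensor 2) where dim(H) = 22
dim = 22^2
= 484

484


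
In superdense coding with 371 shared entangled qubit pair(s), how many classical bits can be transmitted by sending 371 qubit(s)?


Superdense coding allows 2 classical bits per shared entangled pair.
371 pair(s) -> 2 * 371 = 742 classical bits

742


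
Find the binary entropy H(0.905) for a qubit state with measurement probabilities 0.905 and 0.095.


S = -p*log2(p) - (1-p)*log2(1-p)
p = 0.9050, 1-p = 0.0950
= -0.9050 * log2(0.9050) - 0.0950 * log2(0.0950)
= -(-0.1303) - (-0.3226)
= 0.4529

0.4529


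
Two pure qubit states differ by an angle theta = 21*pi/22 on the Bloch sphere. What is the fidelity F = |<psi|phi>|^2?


For states separated by angle theta on Bloch sphere:
F = cos^2(theta/2)
theta = 21*pi/22 = 2.9988
theta/2 = 1.4994
cos(theta/2) = 0.0713
F = 0.0051

0.0051


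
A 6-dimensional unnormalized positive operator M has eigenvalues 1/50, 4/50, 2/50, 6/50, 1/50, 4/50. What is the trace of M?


tr(M) = sum of eigenvalues
= 1/50 + 4/50 + 2/50 + 6/50 + 1/50 + 4/50
= 18/50
= 0.3600

0.3600


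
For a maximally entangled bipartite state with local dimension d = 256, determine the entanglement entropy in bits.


For a maximally entangled state in d x d:
S = log2(d) = log2(256)
= 8.0000

8.0000


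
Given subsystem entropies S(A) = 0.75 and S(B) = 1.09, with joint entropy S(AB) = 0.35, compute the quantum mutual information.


I(A:B) = S(A) + S(B) - S(AB)
= 0.75 + 1.09 - 0.35
= 1.4900

1.4900


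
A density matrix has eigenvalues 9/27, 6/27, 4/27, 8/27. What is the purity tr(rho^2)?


tr(rho^2) = sum of eigenvalues squared
= (9/27)^2 + (6/27)^2 + (4/27)^2 + (8/27)^2
= (81 + 36 + 16 + 64) / 729
= 197/729
= 0.2702

0.2702


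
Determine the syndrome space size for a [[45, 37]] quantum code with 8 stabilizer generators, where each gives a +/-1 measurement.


Each stabilizer generator gives a binary (+1 or -1) measurement outcome.
With 8 independent generators:
Total syndromes = 2^8
= 256

256


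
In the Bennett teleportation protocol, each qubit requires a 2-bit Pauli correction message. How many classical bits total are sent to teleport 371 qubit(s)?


Quantum teleportation requires 2 classical bits per qubit teleported.
371 qubit(s) -> 2 * 371 = 742 classical bits

742


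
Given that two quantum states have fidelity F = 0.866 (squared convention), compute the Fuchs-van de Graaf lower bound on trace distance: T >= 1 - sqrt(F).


Fuchs-van de Graaf (squared-fidelity convention): 1 - sqrt(F) <= T <= sqrt(1 - F).
Lower bound: T >= 1 - sqrt(F)
sqrt(F) = sqrt(0.866) = 0.9306
T >= 1 - 0.9306
T >= 0.0694

0.0694


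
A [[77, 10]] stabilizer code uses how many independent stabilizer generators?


For an [[n,k]] stabilizer code:
Number of stabilizer generators = n - k
= 77 - 10
= 67

67


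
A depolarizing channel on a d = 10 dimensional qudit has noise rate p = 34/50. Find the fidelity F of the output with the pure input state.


F = (1-p) + p/d
= (1 - 0.6800) + 0.6800/10
= 0.3200 + 0.0680
= 0.3880

0.3880


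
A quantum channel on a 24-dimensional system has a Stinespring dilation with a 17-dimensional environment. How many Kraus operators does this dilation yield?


Tracing out the environment in an orthonormal basis {|i>_E} gives Kraus operators K_i = <i|_E U |0>_E.
Number of Kraus operators = dim(H_env) = d_env
= 17

17


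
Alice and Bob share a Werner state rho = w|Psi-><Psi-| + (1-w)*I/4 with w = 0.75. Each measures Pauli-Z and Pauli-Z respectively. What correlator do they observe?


|Psi-> = (|01> - |10>)/sqrt(2)
For the pure Bell state, <Z_A Z_B> = -1 (Bell-state Pauli correlator).
The maximally-mixed part I/4 has tr(I/4 * P tensor P) = 0 for any traceless Pauli P.
So <Z_A Z_B>_rho = w * (-1) + (1 - w) * 0
= 0.75 * (-1)
= -0.7500

-0.7500


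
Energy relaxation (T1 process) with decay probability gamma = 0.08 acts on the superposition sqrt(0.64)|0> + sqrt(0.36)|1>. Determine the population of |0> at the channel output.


For amplitude damping with parameter gamma on state sqrt(a)|0> + sqrt(b)|1>:
alpha^2 = 0.64, beta^2 = 0.36
P(|0>) = alpha^2 + gamma * beta^2
= 0.64 + 0.08 * 0.36
= 0.64 + 0.0288
= 0.6688

0.6688


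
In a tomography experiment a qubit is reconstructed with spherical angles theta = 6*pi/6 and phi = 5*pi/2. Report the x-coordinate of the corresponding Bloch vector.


theta = 3.1416, phi = 7.8540
r_x = sin(theta)*cos(phi) = 0.0000 * 0.0000
r_x = 0.0000

0.0000


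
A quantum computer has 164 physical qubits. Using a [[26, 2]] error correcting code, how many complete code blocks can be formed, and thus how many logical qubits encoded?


Each code block uses 26 physical qubits for 2 logical qubit(s).
Number of complete blocks = floor(164 / 26) = 6
Logical qubits = 6 * 2
= 12

12


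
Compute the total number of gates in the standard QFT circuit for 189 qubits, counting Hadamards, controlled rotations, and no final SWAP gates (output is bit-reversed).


Hadamard gates: 189
Controlled rotations: n*(n-1)/2 = 189*188/2 = 17766
SWAP gates: 0 (omitted)
Total = 189 + 17766
= 17955

17955


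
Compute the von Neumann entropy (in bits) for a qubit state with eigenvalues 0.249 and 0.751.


S = -p*log2(p) - (1-p)*log2(1-p)
p = 0.2490, 1-p = 0.7510
= -0.2490 * log2(0.2490) - 0.7510 * log2(0.7510)
= -(-0.4994) - (-0.3102)
= 0.8097

0.8097


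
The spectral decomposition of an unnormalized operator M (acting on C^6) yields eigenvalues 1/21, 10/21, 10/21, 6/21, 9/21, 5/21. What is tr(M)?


tr(M) = sum of eigenvalues
= 1/21 + 10/21 + 10/21 + 6/21 + 9/21 + 5/21
= 41/21
= 1.9524

1.9524


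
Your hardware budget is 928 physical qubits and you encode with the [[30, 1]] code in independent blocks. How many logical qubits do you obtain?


Each code block uses 30 physical qubits for 1 logical qubit(s).
Number of complete blocks = floor(928 / 30) = 30
Logical qubits = 30 * 1
= 30

30


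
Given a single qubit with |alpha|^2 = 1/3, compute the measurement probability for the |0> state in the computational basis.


|alpha|^2 = 1/3 = 0.3333
|beta|^2 = 1 - 1/3 = 2/3 = 0.6667
P(|0>) = |alpha|^2 = 0.3333

0.3333


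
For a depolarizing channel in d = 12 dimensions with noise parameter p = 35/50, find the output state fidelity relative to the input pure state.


F = (1-p) + p/d
= (1 - 0.7000) + 0.7000/12
= 0.3000 + 0.0583
= 0.3583

0.3583


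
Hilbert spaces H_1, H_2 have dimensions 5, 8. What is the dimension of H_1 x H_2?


dim(H_1 x H_2) = 5 * 8
= 40

40


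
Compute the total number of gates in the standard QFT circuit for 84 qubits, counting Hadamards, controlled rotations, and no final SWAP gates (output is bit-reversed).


Hadamard gates: 84
Controlled rotations: n*(n-1)/2 = 84*83/2 = 3486
SWAP gates: 0 (omitted)
Total = 84 + 3486
= 3570

3570


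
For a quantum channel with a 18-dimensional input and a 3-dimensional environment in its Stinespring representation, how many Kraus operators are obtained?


Tracing out the environment in an orthonormal basis {|i>_E} gives Kraus operators K_i = <i|_E U |0>_E.
Number of Kraus operators = dim(H_env) = d_env
= 3

3


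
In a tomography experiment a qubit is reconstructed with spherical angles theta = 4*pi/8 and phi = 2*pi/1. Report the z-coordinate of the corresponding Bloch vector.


theta = 1.5708, phi = 6.2832
r_z = cos(theta) = 0.0000

0.0000


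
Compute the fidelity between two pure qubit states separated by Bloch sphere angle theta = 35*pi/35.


For states separated by angle theta on Bloch sphere:
F = cos^2(theta/2)
theta = 35*pi/35 = 3.1416
theta/2 = 1.5708
cos(theta/2) = 0.0000
F = 0.0000

0.0000


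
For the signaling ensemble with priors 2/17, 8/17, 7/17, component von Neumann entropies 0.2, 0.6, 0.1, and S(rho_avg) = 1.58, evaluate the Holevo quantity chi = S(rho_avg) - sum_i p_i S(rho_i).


chi = S(rho) - sum_i p_i * S(rho_i)
Weighted entropy = 2/17 * 0.2 + 8/17 * 0.6 + 7/17 * 0.1
= 0.3471
chi = 1.58 - 0.3471
= 1.2329

1.2329


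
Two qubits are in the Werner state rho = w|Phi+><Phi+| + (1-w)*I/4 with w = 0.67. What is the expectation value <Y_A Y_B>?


|Phi+> = (|00> + |11>)/sqrt(2)
For the pure Bell state, <Y_A Y_B> = -1 (Bell-state Pauli correlator).
The maximally-mixed part I/4 has tr(I/4 * P tensor P) = 0 for any traceless Pauli P.
So <Y_A Y_B>_rho = w * (-1) + (1 - w) * 0
= 0.67 * (-1)
= -0.6700

-0.6700


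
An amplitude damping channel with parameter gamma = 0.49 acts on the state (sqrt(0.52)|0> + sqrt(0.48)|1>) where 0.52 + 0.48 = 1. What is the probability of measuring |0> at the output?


For amplitude damping with parameter gamma on state sqrt(a)|0> + sqrt(b)|1>:
alpha^2 = 0.52, beta^2 = 0.48
P(|0>) = alpha^2 + gamma * beta^2
= 0.52 + 0.49 * 0.48
= 0.52 + 0.2352
= 0.7552

0.7552


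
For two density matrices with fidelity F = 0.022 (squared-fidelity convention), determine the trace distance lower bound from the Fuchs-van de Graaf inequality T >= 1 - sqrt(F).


Fuchs-van de Graaf (squared-fidelity convention): 1 - sqrt(F) <= T <= sqrt(1 - F).
Lower bound: T >= 1 - sqrt(F)
sqrt(F) = sqrt(0.022) = 0.1483
T >= 1 - 0.1483
T >= 0.8517

0.8517


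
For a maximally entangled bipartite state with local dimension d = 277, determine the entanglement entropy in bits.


For a maximally entangled state in d x d:
S = log2(d) = log2(277)
= 8.1137

8.1137


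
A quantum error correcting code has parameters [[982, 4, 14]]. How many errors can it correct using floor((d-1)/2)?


Code parameters: [[982, 4, 14]], distance d = 14.
Number of correctable errors = floor((d-1)/2)
= floor((14 - 1)/2)
= floor(13/2)
= 6

6


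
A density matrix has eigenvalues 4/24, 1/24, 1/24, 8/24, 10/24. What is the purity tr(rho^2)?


tr(rho^2) = sum of eigenvalues squared
= (4/24)^2 + (1/24)^2 + (1/24)^2 + (8/24)^2 + (10/24)^2
= (16 + 1 + 1 + 64 + 100) / 576
= 182/576
= 0.3160

0.3160


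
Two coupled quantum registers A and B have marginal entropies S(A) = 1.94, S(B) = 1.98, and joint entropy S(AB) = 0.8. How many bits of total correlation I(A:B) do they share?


I(A:B) = S(A) + S(B) - S(AB)
= 1.94 + 1.98 - 0.8
= 3.1200

3.1200


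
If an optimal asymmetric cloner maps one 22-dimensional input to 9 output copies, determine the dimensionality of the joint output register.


Output space = H^(tensor 9) where dim(H) = 22
dim = 22^9
= 484 (after 2 factors)
= 10648 (after 3 factors)
= 234256 (after 4 factors)
= 5153632 (after 5 factors)
= 113379904 (after 6 factors)
= 2494357888 (after 7 factors)
= 54875873536 (after 8 factors)
= 1207269217792 (after 9 factors)
= 1207269217792

1207269217792


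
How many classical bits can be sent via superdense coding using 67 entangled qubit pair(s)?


Superdense coding allows 2 classical bits per shared entangled pair.
67 pair(s) -> 2 * 67 = 134 classical bits

134


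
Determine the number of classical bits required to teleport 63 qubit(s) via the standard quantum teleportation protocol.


Quantum teleportation requires 2 classical bits per qubit teleported.
63 qubit(s) -> 2 * 63 = 126 classical bits

126


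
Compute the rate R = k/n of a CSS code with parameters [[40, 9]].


Code rate R = k/n
= 9/40
= 0.2250

0.2250


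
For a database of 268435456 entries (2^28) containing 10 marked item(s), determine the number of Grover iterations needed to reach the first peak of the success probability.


After j Grover iterations the success probability is P(j) = sin^2((2j+1)*theta), where sin(theta) = sqrt(k/N).
N = 2^28 = 268435456, k = 10
sin(theta) = sqrt(k/N) = 0.0001930101111
theta = arcsin(sqrt(k/N)) = 0.0001930101123 rad
P(j) reaches its first maximum when (2j+1)*theta is as close as possible to pi/2, i.e. j = round(pi/(4*theta) - 1/2).
pi/(4*theta) - 1/2 = 4068.7073
(For comparison, the common estimate pi/4 * sqrt(N/k) = 4069.2074; the exact maximiser is used here.)
Optimal iterations = 4069

4069


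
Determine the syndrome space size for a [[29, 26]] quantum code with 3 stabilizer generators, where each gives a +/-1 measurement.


Each stabilizer generator gives a binary (+1 or -1) measurement outcome.
With 3 independent generators:
Total syndromes = 2^3
= 8

8


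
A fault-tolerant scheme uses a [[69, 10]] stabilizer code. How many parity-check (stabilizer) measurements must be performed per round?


For an [[n,k]] stabilizer code:
Number of stabilizer generators = n - k
= 69 - 10
= 59

59


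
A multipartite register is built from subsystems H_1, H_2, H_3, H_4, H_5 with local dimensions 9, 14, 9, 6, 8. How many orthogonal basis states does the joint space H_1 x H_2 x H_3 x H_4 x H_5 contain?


dim(H_1 x H_2 x H_3 x H_4 x H_5) = 9 * 14 * 9 * 6 * 8
= 126 * 9 * 6 * 8
= 1134 * 6 * 8
= 6804 * 8
= 54432

54432


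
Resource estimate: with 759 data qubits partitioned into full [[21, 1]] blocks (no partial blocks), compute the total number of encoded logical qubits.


Each code block uses 21 physical qubits for 1 logical qubit(s).
Number of complete blocks = floor(759 / 21) = 36
Logical qubits = 36 * 1
= 36

36


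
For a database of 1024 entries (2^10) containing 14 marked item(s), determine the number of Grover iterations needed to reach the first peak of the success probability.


After j Grover iterations the success probability is P(j) = sin^2((2j+1)*theta), where sin(theta) = sqrt(k/N).
N = 2^10 = 1024, k = 14
sin(theta) = sqrt(k/N) = 0.1169267933
theta = arcsin(sqrt(k/N)) = 0.1171948808 rad
P(j) reaches its first maximum when (2j+1)*theta is as close as possible to pi/2, i.e. j = round(pi/(4*theta) - 1/2).
pi/(4*theta) - 1/2 = 6.2016
(For comparison, the common estimate pi/4 * sqrt(N/k) = 6.7170; the exact maximiser is used here.)
Optimal iterations = 6

6


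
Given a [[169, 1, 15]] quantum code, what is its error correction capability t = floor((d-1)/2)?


Code parameters: [[169, 1, 15]], distance d = 15.
Number of correctable errors = floor((d-1)/2)
= floor((15 - 1)/2)
= floor(14/2)
= 7

7


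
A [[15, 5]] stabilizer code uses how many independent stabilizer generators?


For an [[n,k]] stabilizer code:
Number of stabilizer generators = n - k
= 15 - 5
= 10

10


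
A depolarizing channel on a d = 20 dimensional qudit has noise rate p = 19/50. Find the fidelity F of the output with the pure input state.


F = (1-p) + p/d
= (1 - 0.3800) + 0.3800/20
= 0.6200 + 0.0190
= 0.6390

0.6390


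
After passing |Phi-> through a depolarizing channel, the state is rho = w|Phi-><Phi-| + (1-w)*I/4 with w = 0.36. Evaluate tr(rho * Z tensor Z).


|Phi-> = (|00> - |11>)/sqrt(2)
For the pure Bell state, <Z_A Z_B> = +1 (Bell-state Pauli correlator).
The maximally-mixed part I/4 has tr(I/4 * P tensor P) = 0 for any traceless Pauli P.
So <Z_A Z_B>_rho = w * (+1) + (1 - w) * 0
= 0.36 * (+1)
= 0.3600

0.3600


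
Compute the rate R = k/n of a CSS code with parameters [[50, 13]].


Code rate R = k/n
= 13/50
= 0.2600

0.2600


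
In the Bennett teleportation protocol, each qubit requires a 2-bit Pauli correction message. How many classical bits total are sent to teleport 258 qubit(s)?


Quantum teleportation requires 2 classical bits per qubit teleported.
258 qubit(s) -> 2 * 258 = 516 classical bits

516


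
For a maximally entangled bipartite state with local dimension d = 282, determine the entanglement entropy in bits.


For a maximally entangled state in d x d:
S = log2(d) = log2(282)
= 8.1396

8.1396


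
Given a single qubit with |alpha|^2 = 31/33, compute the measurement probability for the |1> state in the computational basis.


|alpha|^2 = 31/33 = 0.9394
|beta|^2 = 1 - 31/33 = 2/33 = 0.0606
P(|1>) = |beta|^2 = 0.0606

0.0606


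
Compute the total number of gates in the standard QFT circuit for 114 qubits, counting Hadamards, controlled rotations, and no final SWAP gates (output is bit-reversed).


Hadamard gates: 114
Controlled rotations: n*(n-1)/2 = 114*113/2 = 6441
SWAP gates: 0 (omitted)
Total = 114 + 6441
= 6555

6555


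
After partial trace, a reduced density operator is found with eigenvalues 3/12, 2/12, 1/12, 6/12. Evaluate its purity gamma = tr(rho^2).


tr(rho^2) = sum of eigenvalues squared
= (3/12)^2 + (2/12)^2 + (1/12)^2 + (6/12)^2
= (9 + 4 + 1 + 36) / 144
= 50/144
= 0.3472

0.3472


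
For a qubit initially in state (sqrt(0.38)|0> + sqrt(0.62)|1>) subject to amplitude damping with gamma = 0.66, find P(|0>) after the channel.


For amplitude damping with parameter gamma on state sqrt(a)|0> + sqrt(b)|1>:
alpha^2 = 0.38, beta^2 = 0.62
P(|0>) = alpha^2 + gamma * beta^2
= 0.38 + 0.66 * 0.62
= 0.38 + 0.4092
= 0.7892

0.7892


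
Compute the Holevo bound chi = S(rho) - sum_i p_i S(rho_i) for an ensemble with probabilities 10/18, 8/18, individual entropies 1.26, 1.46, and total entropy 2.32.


chi = S(rho) - sum_i p_i * S(rho_i)
Weighted entropy = 10/18 * 1.26 + 8/18 * 1.46
= 1.3489
chi = 2.32 - 1.3489
= 0.9711

0.9711


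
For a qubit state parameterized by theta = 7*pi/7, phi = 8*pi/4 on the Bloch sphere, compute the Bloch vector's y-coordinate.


theta = 3.1416, phi = 6.2832
r_y = sin(theta)*sin(phi) = 0.0000 * 0.0000
r_y = 0.0000

0.0000


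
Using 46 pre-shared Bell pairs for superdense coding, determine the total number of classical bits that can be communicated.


Superdense coding allows 2 classical bits per shared entangled pair.
46 pair(s) -> 2 * 46 = 92 classical bits

92


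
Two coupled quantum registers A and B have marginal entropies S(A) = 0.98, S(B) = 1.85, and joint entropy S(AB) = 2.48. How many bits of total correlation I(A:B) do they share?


I(A:B) = S(A) + S(B) - S(AB)
= 0.98 + 1.85 - 2.48
= 0.3500

0.3500


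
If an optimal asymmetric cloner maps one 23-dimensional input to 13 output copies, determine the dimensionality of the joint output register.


Output space = H^(tensor 13) where dim(H) = 23
dim = 23^13
= 529 (after 2 factors)
= 12167 (after 3 factors)
= 279841 (after 4 factors)
= 6436343 (after 5 factors)
= 148035889 (after 6 factors)
= 3404825447 (after 7 factors)
= 78310985281 (after 8 factors)
= 1801152661463 (after 9 factors)
= 41426511213649 (after 10 factors)
= 952809757913927 (after 11 factors)
= 21914624432020321 (after 12 factors)
= 504036361936467383 (after 13 factors)
= 504036361936467383

504036361936467383


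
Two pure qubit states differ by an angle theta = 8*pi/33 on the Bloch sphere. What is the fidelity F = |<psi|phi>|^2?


For states separated by angle theta on Bloch sphere:
F = cos^2(theta/2)
theta = 8*pi/33 = 0.7616
theta/2 = 0.3808
cos(theta/2) = 0.9284
F = 0.8619

0.8619


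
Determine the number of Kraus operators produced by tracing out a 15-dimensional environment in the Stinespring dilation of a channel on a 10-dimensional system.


Tracing out the environment in an orthonormal basis {|i>_E} gives Kraus operators K_i = <i|_E U |0>_E.
Number of Kraus operators = dim(H_env) = d_env
= 15

15


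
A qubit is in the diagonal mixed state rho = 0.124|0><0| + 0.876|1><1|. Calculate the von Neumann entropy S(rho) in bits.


S = -p*log2(p) - (1-p)*log2(1-p)
p = 0.1240, 1-p = 0.8760
= -0.1240 * log2(0.1240) - 0.8760 * log2(0.8760)
= -(-0.3734) - (-0.1673)
= 0.5408

0.5408


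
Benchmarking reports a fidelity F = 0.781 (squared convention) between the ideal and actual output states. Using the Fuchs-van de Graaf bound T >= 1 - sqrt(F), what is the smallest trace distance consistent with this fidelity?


Fuchs-van de Graaf (squared-fidelity convention): 1 - sqrt(F) <= T <= sqrt(1 - F).
Lower bound: T >= 1 - sqrt(F)
sqrt(F) = sqrt(0.781) = 0.8837
T >= 1 - 0.8837
T >= 0.1163

0.1163


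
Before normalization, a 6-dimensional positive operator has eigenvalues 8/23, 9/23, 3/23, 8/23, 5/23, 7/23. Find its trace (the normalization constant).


tr(M) = sum of eigenvalues
= 8/23 + 9/23 + 3/23 + 8/23 + 5/23 + 7/23
= 40/23
= 1.7391

1.7391


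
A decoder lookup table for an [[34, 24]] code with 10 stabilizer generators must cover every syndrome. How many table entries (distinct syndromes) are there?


Each stabilizer generator gives a binary (+1 or -1) measurement outcome.
With 10 independent generators:
Total syndromes = 2^10
= 1024

1024


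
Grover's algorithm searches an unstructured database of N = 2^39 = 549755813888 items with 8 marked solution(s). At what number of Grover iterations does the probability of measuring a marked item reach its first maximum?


After j Grover iterations the success probability is P(j) = sin^2((2j+1)*theta), where sin(theta) = sqrt(k/N).
N = 2^39 = 549755813888, k = 8
sin(theta) = sqrt(k/N) = 3.814697266e-06
theta = arcsin(sqrt(k/N)) = 3.814697266e-06 rad
P(j) reaches its first maximum when (2j+1)*theta is as close as possible to pi/2, i.e. j = round(pi/(4*theta) - 1/2).
pi/(4*theta) - 1/2 = 205886.9161
(For comparison, the common estimate pi/4 * sqrt(N/k) = 205887.4161; the exact maximiser is used here.)
Optimal iterations = 205887

205887


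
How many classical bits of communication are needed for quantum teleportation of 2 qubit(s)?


Quantum teleportation requires 2 classical bits per qubit teleported.
2 qubit(s) -> 2 * 2 = 4 classical bits

4


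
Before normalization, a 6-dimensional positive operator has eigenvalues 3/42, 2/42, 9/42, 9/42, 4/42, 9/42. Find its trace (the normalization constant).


tr(M) = sum of eigenvalues
= 3/42 + 2/42 + 9/42 + 9/42 + 4/42 + 9/42
= 36/42
= 0.8571

0.8571


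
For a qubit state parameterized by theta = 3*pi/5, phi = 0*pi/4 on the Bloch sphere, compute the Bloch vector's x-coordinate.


theta = 1.8850, phi = 0.0000
r_x = sin(theta)*cos(phi) = 0.9511 * 1.0000
r_x = 0.9511

0.9511


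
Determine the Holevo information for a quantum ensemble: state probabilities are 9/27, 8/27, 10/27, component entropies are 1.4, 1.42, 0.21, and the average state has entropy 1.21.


chi = S(rho) - sum_i p_i * S(rho_i)
Weighted entropy = 9/27 * 1.4 + 8/27 * 1.42 + 10/27 * 0.21
= 0.9652
chi = 1.21 - 0.9652
= 0.2448

0.2448


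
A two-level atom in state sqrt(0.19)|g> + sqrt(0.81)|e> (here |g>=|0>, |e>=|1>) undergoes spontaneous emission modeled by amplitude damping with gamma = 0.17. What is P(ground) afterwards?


For amplitude damping with parameter gamma on state sqrt(a)|0> + sqrt(b)|1>:
alpha^2 = 0.19, beta^2 = 0.81
P(|0>) = alpha^2 + gamma * beta^2
= 0.19 + 0.17 * 0.81
= 0.19 + 0.1377
= 0.3277

0.3277


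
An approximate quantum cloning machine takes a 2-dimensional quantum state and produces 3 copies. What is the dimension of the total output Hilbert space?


Output space = H^(tensor 3) where dim(H) = 2
dim = 2^3
= 4 (after 2 factors)
= 8 (after 3 factors)
= 8

8


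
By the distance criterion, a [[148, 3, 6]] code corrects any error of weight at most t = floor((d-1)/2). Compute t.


Code parameters: [[148, 3, 6]], distance d = 6.
Number of correctable errors = floor((d-1)/2)
= floor((6 - 1)/2)
= floor(5/2)
= 2

2


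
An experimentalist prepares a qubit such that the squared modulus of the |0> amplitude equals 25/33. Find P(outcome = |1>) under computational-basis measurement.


|alpha|^2 = 25/33 = 0.7576
|beta|^2 = 1 - 25/33 = 8/33 = 0.2424
P(|1>) = |beta|^2 = 0.2424

0.2424


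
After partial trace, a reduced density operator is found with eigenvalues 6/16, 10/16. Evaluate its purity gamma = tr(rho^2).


tr(rho^2) = sum of eigenvalues squared
= (6/16)^2 + (10/16)^2
= (36 + 100) / 256
= 136/256
= 0.5312

0.5312


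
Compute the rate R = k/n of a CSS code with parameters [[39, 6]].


Code rate R = k/n
= 6/39
= 0.1538

0.1538


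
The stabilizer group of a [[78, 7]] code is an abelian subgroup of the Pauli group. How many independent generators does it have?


For an [[n,k]] stabilizer code:
Number of stabilizer generators = n - k
= 78 - 7
= 71

71


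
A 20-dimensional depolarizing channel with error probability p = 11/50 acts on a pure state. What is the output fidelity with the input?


F = (1-p) + p/d
= (1 - 0.2200) + 0.2200/20
= 0.7800 + 0.0110
= 0.7910

0.7910


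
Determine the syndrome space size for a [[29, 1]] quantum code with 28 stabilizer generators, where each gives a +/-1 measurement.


Each stabilizer generator gives a binary (+1 or -1) measurement outcome.
With 28 independent generators:
Total syndromes = 2^28
= 268435456

268435456


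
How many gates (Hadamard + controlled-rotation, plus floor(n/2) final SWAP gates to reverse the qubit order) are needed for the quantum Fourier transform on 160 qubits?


Hadamard gates: 160
Controlled rotations: n*(n-1)/2 = 160*159/2 = 12720
SWAP gates: floor(n/2) = floor(160/2) = 80
Total = 160 + 12720 + 80
= 12960

12960


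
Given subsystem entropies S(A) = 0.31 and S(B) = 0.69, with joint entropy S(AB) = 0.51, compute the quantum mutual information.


I(A:B) = S(A) + S(B) - S(AB)
= 0.31 + 0.69 - 0.51
= 0.4900

0.4900


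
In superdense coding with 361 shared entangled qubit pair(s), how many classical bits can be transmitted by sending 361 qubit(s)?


Superdense coding allows 2 classical bits per shared entangled pair.
361 pair(s) -> 2 * 361 = 722 classical bits

722


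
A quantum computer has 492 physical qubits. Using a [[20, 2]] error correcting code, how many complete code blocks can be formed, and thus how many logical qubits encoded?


Each code block uses 20 physical qubits for 2 logical qubit(s).
Number of complete blocks = floor(492 / 20) = 24
Logical qubits = 24 * 2
= 48

48


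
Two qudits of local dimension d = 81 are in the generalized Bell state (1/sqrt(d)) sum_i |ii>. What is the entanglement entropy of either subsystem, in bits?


For a maximally entangled state in d x d:
S = log2(d) = log2(81)
= 6.3399

6.3399


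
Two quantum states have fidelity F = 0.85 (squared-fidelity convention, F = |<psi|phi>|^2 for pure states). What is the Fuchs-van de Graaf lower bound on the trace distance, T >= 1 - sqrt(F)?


Fuchs-van de Graaf (squared-fidelity convention): 1 - sqrt(F) <= T <= sqrt(1 - F).
Lower bound: T >= 1 - sqrt(F)
sqrt(F) = sqrt(0.85) = 0.9220
T >= 1 - 0.9220
T >= 0.0780

0.0780


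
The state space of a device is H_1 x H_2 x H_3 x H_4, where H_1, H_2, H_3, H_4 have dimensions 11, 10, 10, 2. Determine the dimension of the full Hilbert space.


dim(H_1 x H_2 x H_3 x H_4) = 11 * 10 * 10 * 2
= 110 * 10 * 2
= 1100 * 2
= 2200

2200


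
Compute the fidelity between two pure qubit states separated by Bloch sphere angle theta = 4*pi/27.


For states separated by angle theta on Bloch sphere:
F = cos^2(theta/2)
theta = 4*pi/27 = 0.4654
theta/2 = 0.2327
cos(theta/2) = 0.9730
F = 0.9468

0.9468


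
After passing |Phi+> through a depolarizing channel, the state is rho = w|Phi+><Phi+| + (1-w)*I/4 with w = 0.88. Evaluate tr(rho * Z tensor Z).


|Phi+> = (|00> + |11>)/sqrt(2)
For the pure Bell state, <Z_A Z_B> = +1 (Bell-state Pauli correlator).
The maximally-mixed part I/4 has tr(I/4 * P tensor P) = 0 for any traceless Pauli P.
So <Z_A Z_B>_rho = w * (+1) + (1 - w) * 0
= 0.88 * (+1)
= 0.8800

0.8800


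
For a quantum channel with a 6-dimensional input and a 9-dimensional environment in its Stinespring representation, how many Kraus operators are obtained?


Tracing out the environment in an orthonormal basis {|i>_E} gives Kraus operators K_i = <i|_E U |0>_E.
Number of Kraus operators = dim(H_env) = d_env
= 9

9


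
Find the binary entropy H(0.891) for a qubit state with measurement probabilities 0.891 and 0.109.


S = -p*log2(p) - (1-p)*log2(1-p)
p = 0.8910, 1-p = 0.1090
= -0.8910 * log2(0.8910) - 0.1090 * log2(0.1090)
= -(-0.1484) - (-0.3485)
= 0.4969

0.4969


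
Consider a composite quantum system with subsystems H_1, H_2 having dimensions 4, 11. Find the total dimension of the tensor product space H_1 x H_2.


dim(H_1 x H_2) = 4 * 11
= 44

44


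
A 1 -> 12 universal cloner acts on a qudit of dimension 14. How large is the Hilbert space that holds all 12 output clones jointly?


Output space = H^(tensor 12) where dim(H) = 14
dim = 14^12
= 196 (after 2 factors)
= 2744 (after 3 factors)
= 38416 (after 4 factors)
= 537824 (after 5 factors)
= 7529536 (after 6 factors)
= 105413504 (after 7 factors)
= 1475789056 (after 8 factors)
= 20661046784 (after 9 factors)
= 289254654976 (after 10 factors)
= 4049565169664 (after 11 factors)
= 56693912375296 (after 12 factors)
= 56693912375296

56693912375296


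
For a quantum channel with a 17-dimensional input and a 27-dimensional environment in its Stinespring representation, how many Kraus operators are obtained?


Tracing out the environment in an orthonormal basis {|i>_E} gives Kraus operators K_i = <i|_E U |0>_E.
Number of Kraus operators = dim(H_env) = d_env
= 27

27


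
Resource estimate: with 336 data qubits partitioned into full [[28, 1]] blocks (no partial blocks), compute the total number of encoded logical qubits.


Each code block uses 28 physical qubits for 1 logical qubit(s).
Number of complete blocks = floor(336 / 28) = 12
Logical qubits = 12 * 1
= 12

12


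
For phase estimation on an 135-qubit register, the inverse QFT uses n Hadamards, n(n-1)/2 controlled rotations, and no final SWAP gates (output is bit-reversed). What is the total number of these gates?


Hadamard gates: 135
Controlled rotations: n*(n-1)/2 = 135*134/2 = 9045
SWAP gates: 0 (omitted)
Total = 135 + 9045
= 9180

9180


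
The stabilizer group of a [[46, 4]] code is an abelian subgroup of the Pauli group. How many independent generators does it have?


For an [[n,k]] stabilizer code:
Number of stabilizer generators = n - k
= 46 - 4
= 42

42


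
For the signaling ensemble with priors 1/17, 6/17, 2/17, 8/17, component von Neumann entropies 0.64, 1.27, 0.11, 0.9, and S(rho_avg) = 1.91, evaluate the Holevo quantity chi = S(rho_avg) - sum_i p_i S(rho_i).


chi = S(rho) - sum_i p_i * S(rho_i)
Weighted entropy = 1/17 * 0.64 + 6/17 * 1.27 + 2/17 * 0.11 + 8/17 * 0.9
= 0.9224
chi = 1.91 - 0.9224
= 0.9876

0.9876


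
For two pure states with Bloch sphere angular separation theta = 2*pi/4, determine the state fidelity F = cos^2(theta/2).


For states separated by angle theta on Bloch sphere:
F = cos^2(theta/2)
theta = 2*pi/4 = 1.5708
theta/2 = 0.7854
cos(theta/2) = 0.7071
F = 0.5000

0.5000


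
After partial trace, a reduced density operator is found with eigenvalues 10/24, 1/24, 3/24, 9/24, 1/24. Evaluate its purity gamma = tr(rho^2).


tr(rho^2) = sum of eigenvalues squared
= (10/24)^2 + (1/24)^2 + (3/24)^2 + (9/24)^2 + (1/24)^2
= (100 + 1 + 9 + 81 + 1) / 576
= 192/576
= 0.3333

0.3333


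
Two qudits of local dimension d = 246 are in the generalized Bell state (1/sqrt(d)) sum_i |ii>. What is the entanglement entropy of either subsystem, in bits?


For a maximally entangled state in d x d:
S = log2(d) = log2(246)
= 7.9425

7.9425


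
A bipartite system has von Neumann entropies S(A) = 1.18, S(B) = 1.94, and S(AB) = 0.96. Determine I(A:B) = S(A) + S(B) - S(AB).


I(A:B) = S(A) + S(B) - S(AB)
= 1.18 + 1.94 - 0.96
= 2.1600

2.1600


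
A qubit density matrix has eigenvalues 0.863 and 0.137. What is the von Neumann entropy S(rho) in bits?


S = -p*log2(p) - (1-p)*log2(1-p)
p = 0.8630, 1-p = 0.1370
= -0.8630 * log2(0.8630) - 0.1370 * log2(0.1370)
= -(-0.1834) - (-0.3929)
= 0.5763

0.5763


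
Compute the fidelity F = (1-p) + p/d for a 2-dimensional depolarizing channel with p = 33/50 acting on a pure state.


F = (1-p) + p/d
= (1 - 0.6600) + 0.6600/2
= 0.3400 + 0.3300
= 0.6700

0.6700


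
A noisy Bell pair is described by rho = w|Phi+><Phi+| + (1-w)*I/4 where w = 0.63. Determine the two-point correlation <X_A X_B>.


|Phi+> = (|00> + |11>)/sqrt(2)
For the pure Bell state, <X_A X_B> = +1 (Bell-state Pauli correlator).
The maximally-mixed part I/4 has tr(I/4 * P tensor P) = 0 for any traceless Pauli P.
So <X_A X_B>_rho = w * (+1) + (1 - w) * 0
= 0.63 * (+1)
= 0.6300

0.6300


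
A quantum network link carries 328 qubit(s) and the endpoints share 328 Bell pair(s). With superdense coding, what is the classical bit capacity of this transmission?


Superdense coding allows 2 classical bits per shared entangled pair.
328 pair(s) -> 2 * 328 = 656 classical bits

656


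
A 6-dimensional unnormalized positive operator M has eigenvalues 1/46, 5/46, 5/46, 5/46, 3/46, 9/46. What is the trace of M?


tr(M) = sum of eigenvalues
= 1/46 + 5/46 + 5/46 + 5/46 + 3/46 + 9/46
= 28/46
= 0.6087

0.6087


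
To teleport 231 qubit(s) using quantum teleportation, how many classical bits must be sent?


Quantum teleportation requires 2 classical bits per qubit teleported.
231 qubit(s) -> 2 * 231 = 462 classical bits

462


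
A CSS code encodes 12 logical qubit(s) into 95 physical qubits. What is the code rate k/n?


Code rate R = k/n
= 12/95
= 0.1263

0.1263


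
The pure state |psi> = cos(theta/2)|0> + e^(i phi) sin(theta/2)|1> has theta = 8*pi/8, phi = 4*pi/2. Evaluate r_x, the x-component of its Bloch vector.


theta = 3.1416, phi = 6.2832
r_x = sin(theta)*cos(phi) = 0.0000 * 1.0000
r_x = 0.0000

0.0000


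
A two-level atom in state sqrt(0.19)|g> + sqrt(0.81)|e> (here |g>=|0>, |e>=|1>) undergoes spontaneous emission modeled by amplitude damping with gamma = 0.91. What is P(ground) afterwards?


For amplitude damping with parameter gamma on state sqrt(a)|0> + sqrt(b)|1>:
alpha^2 = 0.19, beta^2 = 0.81
P(|0>) = alpha^2 + gamma * beta^2
= 0.19 + 0.91 * 0.81
= 0.19 + 0.7371
= 0.9271

0.9271


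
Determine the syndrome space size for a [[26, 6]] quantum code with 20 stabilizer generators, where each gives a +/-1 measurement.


Each stabilizer generator gives a binary (+1 or -1) measurement outcome.
With 20 independent generators:
Total syndromes = 2^20
= 1048576

1048576


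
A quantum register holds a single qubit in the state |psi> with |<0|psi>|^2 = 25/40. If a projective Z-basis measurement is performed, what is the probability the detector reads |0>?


|alpha|^2 = 25/40 = 0.6250
|beta|^2 = 1 - 25/40 = 15/40 = 0.3750
P(|0>) = |alpha|^2 = 0.6250

0.6250


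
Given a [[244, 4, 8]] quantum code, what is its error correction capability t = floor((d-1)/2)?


Code parameters: [[244, 4, 8]], distance d = 8.
Number of correctable errors = floor((d-1)/2)
= floor((8 - 1)/2)
= floor(7/2)
= 3

3


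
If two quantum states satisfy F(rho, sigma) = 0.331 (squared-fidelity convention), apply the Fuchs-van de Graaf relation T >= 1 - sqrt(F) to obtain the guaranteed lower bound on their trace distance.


Fuchs-van de Graaf (squared-fidelity convention): 1 - sqrt(F) <= T <= sqrt(1 - F).
Lower bound: T >= 1 - sqrt(F)
sqrt(F) = sqrt(0.331) = 0.5753
T >= 1 - 0.5753
T >= 0.4247

0.4247


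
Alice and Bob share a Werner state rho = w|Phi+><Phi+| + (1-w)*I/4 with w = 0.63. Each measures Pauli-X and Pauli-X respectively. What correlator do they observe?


|Phi+> = (|00> + |11>)/sqrt(2)
For the pure Bell state, <X_A X_B> = +1 (Bell-state Pauli correlator).
The maximally-mixed part I/4 has tr(I/4 * P tensor P) = 0 for any traceless Pauli P.
So <X_A X_B>_rho = w * (+1) + (1 - w) * 0
= 0.63 * (+1)
= 0.6300

0.6300


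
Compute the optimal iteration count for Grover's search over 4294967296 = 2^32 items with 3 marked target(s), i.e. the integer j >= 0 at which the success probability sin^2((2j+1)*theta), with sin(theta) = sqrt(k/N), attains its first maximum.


After j Grover iterations the success probability is P(j) = sin^2((2j+1)*theta), where sin(theta) = sqrt(k/N).
N = 2^32 = 4294967296, k = 3
sin(theta) = sqrt(k/N) = 2.642899792e-05
theta = arcsin(sqrt(k/N)) = 2.642899792e-05 rad
P(j) reaches its first maximum when (2j+1)*theta is as close as possible to pi/2, i.e. j = round(pi/(4*theta) - 1/2).
pi/(4*theta) - 1/2 = 29716.7888
(For comparison, the common estimate pi/4 * sqrt(N/k) = 29717.2888; the exact maximiser is used here.)
Optimal iterations = 29717

29717


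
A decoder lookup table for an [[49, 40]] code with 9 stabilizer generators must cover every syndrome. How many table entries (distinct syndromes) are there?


Each stabilizer generator gives a binary (+1 or -1) measurement outcome.
With 9 independent generators:
Total syndromes = 2^9
= 512

512


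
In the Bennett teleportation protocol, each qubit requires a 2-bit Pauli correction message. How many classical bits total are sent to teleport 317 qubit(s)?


Quantum teleportation requires 2 classical bits per qubit teleported.
317 qubit(s) -> 2 * 317 = 634 classical bits

634


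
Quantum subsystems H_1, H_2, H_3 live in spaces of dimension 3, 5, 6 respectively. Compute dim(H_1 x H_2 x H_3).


dim(H_1 x H_2 x H_3) = 3 * 5 * 6
= 15 * 6
= 90

90


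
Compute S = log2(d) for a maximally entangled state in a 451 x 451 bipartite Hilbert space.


For a maximally entangled state in d x d:
S = log2(d) = log2(451)
= 8.8170

8.8170


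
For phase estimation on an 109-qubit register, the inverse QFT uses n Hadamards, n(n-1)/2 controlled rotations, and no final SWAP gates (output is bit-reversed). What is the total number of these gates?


Hadamard gates: 109
Controlled rotations: n*(n-1)/2 = 109*108/2 = 5886
SWAP gates: 0 (omitted)
Total = 109 + 5886
= 5995

5995


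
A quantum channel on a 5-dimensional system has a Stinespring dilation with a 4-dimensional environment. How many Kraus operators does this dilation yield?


Tracing out the environment in an orthonormal basis {|i>_E} gives Kraus operators K_i = <i|_E U |0>_E.
Number of Kraus operators = dim(H_env) = d_env
= 4

4


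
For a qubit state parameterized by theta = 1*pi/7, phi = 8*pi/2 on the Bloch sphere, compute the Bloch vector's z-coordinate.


theta = 0.4488, phi = 12.5664
r_z = cos(theta) = 0.9010

0.9010


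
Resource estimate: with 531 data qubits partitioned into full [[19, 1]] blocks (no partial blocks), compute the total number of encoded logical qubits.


Each code block uses 19 physical qubits for 1 logical qubit(s).
Number of complete blocks = floor(531 / 19) = 27
Logical qubits = 27 * 1
= 27

27
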